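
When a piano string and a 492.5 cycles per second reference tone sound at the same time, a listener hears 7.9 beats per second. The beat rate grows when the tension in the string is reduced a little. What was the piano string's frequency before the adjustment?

|f − 492.5| = 7.9, so the piano string was at either 484.6 Hz or 500.4 Hz.
Lower tension means lower frequency; the adjustment lowers the piano string's frequency.
The beat rate rose, so the adjustment moved the piano string further from 492.5 Hz — it was already below the reference.

484.6 Hz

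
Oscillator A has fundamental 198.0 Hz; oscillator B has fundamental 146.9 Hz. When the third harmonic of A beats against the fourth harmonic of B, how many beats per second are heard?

6.4 Hz

Third harmonic of the first: 3·198.0 = 594.0 Hz.
Fourth harmonic of the second: 4·146.9 = 587.6 Hz.
f_beat = |594.0 − 587.6| = 6.4 Hz.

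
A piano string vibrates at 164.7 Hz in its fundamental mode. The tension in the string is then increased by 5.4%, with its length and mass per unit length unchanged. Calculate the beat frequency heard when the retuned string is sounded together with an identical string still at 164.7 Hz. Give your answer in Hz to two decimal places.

4.39 Hz

For a string, f ∝ √T, so the new frequency is 164.7·√1.054 = 169.0884 Hz.
f_beat = |169.0884 − 164.7| = 4.39 Hz.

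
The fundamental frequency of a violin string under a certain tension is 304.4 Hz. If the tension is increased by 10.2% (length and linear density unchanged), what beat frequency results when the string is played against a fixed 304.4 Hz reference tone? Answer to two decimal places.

15.15 Hz

For a string, f ∝ √T, so the new frequency is 304.4·√1.102 = 319.5475 Hz.
f_beat = |319.5475 − 304.4| = 15.15 Hz.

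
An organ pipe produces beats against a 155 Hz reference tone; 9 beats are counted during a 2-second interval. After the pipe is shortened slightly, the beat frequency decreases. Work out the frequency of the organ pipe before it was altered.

150.5 Hz

Beat frequency = 9/2 = 4.5 Hz.
|f − 155| = 4.5, so the organ pipe was at either 150.5 Hz or 159.5 Hz.
A shorter pipe has a higher fundamental; the adjustment raises the organ pipe's frequency.
The beat rate fell, so the adjustment moved the organ pipe toward 155 Hz — it must have started below the reference.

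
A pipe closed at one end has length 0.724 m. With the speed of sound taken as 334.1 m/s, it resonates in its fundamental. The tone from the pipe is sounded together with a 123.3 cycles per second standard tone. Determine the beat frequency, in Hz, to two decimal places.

7.93 Hz

Closed pipe (odd harmonics): f_n = n·v/(4L) = 1·334.1/(4·0.724) = 115.3660 Hz.
f_beat = |115.3660 − 123.3| = 7.93 Hz.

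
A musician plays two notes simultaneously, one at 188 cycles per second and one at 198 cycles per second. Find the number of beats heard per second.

Beats arise from superposition of two nearby frequencies; the beat rate is |f₁ − f₂|.
|188 − 198| = 10 Hz.

10 Hz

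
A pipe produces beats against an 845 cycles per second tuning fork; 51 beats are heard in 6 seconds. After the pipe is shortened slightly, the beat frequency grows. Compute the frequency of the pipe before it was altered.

853.5 Hz

Beat frequency = 51/6 = 8.5 Hz.
|f − 845| = 8.5, so the pipe was at either 836.5 Hz or 853.5 Hz.
A shorter pipe has a higher fundamental; the adjustment raises the pipe's frequency.
The beat rate rose, so the adjustment moved the pipe further from 845 Hz — it was already above the reference.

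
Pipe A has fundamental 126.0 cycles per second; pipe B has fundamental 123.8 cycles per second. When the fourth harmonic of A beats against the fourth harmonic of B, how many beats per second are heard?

Fourth harmonic of the first: 4·126.0 = 504.0 Hz.
Fourth harmonic of the second: 4·123.8 = 495.2 Hz.
f_beat = |504.0 − 495.2| = 8.8 Hz.

8.8 Hz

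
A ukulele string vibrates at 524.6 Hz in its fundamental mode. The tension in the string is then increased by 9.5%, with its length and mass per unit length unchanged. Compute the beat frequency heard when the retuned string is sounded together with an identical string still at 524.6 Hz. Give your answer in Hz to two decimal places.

For a string, f ∝ √T, so the new frequency is 524.6·√1.095 = 548.9532 Hz.
f_beat = |548.9532 − 524.6| = 24.35 Hz.

24.35 Hz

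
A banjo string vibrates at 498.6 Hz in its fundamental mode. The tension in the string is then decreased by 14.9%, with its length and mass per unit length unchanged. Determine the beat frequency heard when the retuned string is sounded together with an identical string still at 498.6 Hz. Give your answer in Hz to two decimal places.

For a string, f ∝ √T, so the new frequency is 498.6·√0.851 = 459.9568 Hz.
f_beat = |459.9568 − 498.6| = 38.64 Hz.

38.64 Hz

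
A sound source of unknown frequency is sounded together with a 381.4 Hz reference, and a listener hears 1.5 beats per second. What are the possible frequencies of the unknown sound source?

379.9 Hz or 382.9 Hz

|f − 381.4| = 1.5, so f = 381.4 ± 1.5.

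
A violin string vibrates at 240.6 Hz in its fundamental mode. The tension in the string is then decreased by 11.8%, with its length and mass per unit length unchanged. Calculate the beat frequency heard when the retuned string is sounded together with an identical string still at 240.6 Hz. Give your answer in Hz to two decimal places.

14.64 Hz

For a string, f ∝ √T, so the new frequency is 240.6·√0.882 = 225.9591 Hz.
f_beat = |225.9591 − 240.6| = 14.64 Hz.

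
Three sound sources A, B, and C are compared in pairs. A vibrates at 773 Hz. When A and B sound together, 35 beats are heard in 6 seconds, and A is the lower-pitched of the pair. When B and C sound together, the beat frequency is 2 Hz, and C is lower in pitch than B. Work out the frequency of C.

776.8333 Hz

A–B: Beat frequency = 35/6 = 5.8333 Hz.
B is above A, so f_B = 773 + 5.8333 = 778.8333 Hz.
C is below B, so f_C = 778.8333 − 2 = 776.8333 Hz.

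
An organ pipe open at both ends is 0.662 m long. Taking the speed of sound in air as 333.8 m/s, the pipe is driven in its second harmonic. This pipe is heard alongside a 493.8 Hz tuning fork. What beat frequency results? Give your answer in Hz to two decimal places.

Open pipe: f_n = n·v/(2L) = 2·333.8/(2·0.662) = 504.2296 Hz.
f_beat = |504.2296 − 493.8| = 10.43 Hz.

10.43 Hz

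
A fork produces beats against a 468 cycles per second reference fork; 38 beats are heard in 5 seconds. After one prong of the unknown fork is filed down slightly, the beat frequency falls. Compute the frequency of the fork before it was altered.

460.4 Hz

Beat frequency = 38/5 = 7.6 Hz.
|f − 468| = 7.6, so the fork was at either 460.4 Hz or 475.6 Hz.
Filing a prong removes mass and raises the fork's frequency; the adjustment raises the fork's frequency.
The beat rate fell, so the adjustment moved the fork toward 468 Hz — it must have started below the reference.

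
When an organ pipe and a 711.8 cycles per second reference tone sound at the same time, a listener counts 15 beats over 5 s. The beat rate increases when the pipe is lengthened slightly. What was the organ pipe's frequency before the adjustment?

Beat frequency = 15/5 = 3 Hz.
|f − 711.8| = 3, so the organ pipe was at either 708.8 Hz or 714.8 Hz.
A longer pipe has a lower fundamental; the adjustment lowers the organ pipe's frequency.
The beat rate rose, so the adjustment moved the organ pipe further from 711.8 Hz — it was already below the reference.

708.8 Hz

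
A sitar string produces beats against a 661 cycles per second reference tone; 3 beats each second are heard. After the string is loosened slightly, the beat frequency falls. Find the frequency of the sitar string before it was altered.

664 Hz

|f − 661| = 3, so the sitar string was at either 658 Hz or 664 Hz.
Reducing tension lowers a string's frequency; the adjustment lowers the sitar string's frequency.
The beat rate fell, so the adjustment moved the sitar string toward 661 Hz — it must have started above the reference.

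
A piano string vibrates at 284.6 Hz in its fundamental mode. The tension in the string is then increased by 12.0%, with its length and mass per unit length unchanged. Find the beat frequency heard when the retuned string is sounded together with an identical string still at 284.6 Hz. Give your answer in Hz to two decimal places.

For a string, f ∝ √T, so the new frequency is 284.6·√1.120 = 301.1923 Hz.
f_beat = |301.1923 − 284.6| = 16.59 Hz.

16.59 Hz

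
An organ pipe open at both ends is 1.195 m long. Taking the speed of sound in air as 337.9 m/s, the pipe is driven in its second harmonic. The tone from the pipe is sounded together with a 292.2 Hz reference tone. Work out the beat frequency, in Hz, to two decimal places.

9.44 Hz

Open pipe: f_n = n·v/(2L) = 2·337.9/(2·1.195) = 282.7615 Hz.
f_beat = |282.7615 − 292.2| = 9.44 Hz.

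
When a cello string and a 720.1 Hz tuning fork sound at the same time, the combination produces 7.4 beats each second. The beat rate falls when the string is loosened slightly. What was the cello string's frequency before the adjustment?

727.5 Hz

|f − 720.1| = 7.4, so the cello string was at either 712.7 Hz or 727.5 Hz.
Reducing tension lowers a string's frequency; the adjustment lowers the cello string's frequency.
The beat rate fell, so the adjustment moved the cello string toward 720.1 Hz — it must have started above the reference.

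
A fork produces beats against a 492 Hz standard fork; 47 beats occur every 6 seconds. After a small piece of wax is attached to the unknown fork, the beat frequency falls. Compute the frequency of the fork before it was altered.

Beat frequency = 47/6 = 7.8333 Hz.
|f − 492| = 7.8333, so the fork was at either 484.1667 Hz or 499.8333 Hz.
Loading a fork with wax lowers its frequency; the adjustment lowers the fork's frequency.
The beat rate fell, so the adjustment moved the fork toward 492 Hz — it must have started above the reference.

499.8333 Hz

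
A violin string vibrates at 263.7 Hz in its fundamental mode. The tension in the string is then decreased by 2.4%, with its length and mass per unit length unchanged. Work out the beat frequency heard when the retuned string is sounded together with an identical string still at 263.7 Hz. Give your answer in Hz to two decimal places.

3.18 Hz

For a string, f ∝ √T, so the new frequency is 263.7·√0.976 = 260.5164 Hz.
f_beat = |260.5164 − 263.7| = 3.18 Hz.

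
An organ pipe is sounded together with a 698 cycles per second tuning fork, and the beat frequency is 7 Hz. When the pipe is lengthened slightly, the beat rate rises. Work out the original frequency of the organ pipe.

|f − 698| = 7, so the organ pipe was at either 691 Hz or 705 Hz.
A longer pipe has a lower fundamental; the adjustment lowers the organ pipe's frequency.
The beat rate rose, so the adjustment moved the organ pipe further from 698 Hz — it was already below the reference.

691 Hz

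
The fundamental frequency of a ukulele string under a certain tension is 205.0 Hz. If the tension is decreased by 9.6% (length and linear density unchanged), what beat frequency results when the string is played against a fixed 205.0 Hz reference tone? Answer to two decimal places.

10.09 Hz

For a string, f ∝ √T, so the new frequency is 205.0·√0.904 = 194.9118 Hz.
f_beat = |194.9118 − 205.0| = 10.09 Hz.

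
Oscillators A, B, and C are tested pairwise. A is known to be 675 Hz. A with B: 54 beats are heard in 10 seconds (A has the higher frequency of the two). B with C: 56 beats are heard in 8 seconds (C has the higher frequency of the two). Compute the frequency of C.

A–B: Beat frequency = 54/10 = 5.4 Hz.
B is below A, so f_B = 675 − 5.4 = 669.6 Hz.
B–C: Beat frequency = 56/8 = 7 Hz.
C is above B, so f_C = 669.6 + 7 = 676.6 Hz.

676.6 Hz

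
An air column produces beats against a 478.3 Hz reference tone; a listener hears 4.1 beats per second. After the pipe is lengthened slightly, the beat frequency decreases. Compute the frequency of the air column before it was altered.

482.4 Hz

|f − 478.3| = 4.1, so the air column was at either 474.2 Hz or 482.4 Hz.
A longer pipe has a lower fundamental; the adjustment lowers the air column's frequency.
The beat rate fell, so the adjustment moved the air column toward 478.3 Hz — it must have started above the reference.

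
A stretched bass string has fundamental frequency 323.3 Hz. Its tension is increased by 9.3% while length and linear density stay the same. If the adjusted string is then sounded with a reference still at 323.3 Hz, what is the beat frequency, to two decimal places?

For a string, f ∝ √T, so the new frequency is 323.3·√1.093 = 337.9993 Hz.
f_beat = |337.9993 − 323.3| = 14.70 Hz.

14.70 Hz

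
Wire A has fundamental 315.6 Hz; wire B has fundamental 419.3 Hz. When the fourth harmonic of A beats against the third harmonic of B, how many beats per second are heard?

4.5 Hz

Fourth harmonic of the first: 4·315.6 = 1262.4 Hz.
Third harmonic of the second: 3·419.3 = 1257.9 Hz.
f_beat = |1262.4 − 1257.9| = 4.5 Hz.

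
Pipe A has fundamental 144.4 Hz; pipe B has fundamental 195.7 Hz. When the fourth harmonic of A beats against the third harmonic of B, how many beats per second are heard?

9.5 Hz

Fourth harmonic of the first: 4·144.4 = 577.6 Hz.
Third harmonic of the second: 3·195.7 = 587.1 Hz.
f_beat = |577.6 − 587.1| = 9.5 Hz.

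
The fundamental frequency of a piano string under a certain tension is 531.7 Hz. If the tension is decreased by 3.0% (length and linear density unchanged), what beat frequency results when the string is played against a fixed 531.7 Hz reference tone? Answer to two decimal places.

For a string, f ∝ √T, so the new frequency is 531.7·√0.970 = 523.6638 Hz.
f_beat = |523.6638 − 531.7| = 8.04 Hz.

8.04 Hz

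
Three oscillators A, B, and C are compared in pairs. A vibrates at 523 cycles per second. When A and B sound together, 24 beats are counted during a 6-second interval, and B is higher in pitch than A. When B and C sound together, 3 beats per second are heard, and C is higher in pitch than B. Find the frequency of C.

530 Hz

A–B: Beat frequency = 24/6 = 4 Hz.
B is above A, so f_B = 523 + 4 = 527 Hz.
C is above B, so f_C = 527 + 3 = 530 Hz.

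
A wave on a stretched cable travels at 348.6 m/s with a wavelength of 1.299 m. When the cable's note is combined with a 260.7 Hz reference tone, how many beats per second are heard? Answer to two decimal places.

Source frequency f = v/λ = 348.6/1.299 = 268.3603 Hz.
f_beat = |268.3603 − 260.7| = 7.66 Hz.

7.66 Hz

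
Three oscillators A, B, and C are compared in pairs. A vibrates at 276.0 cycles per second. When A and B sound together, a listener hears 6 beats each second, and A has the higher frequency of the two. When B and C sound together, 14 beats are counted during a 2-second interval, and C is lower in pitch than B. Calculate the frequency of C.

B is below A, so f_B = 276.0 − 6 = 270 Hz.
B–C: Beat frequency = 14/2 = 7 Hz.
C is below B, so f_C = 270 − 7 = 263 Hz.

263 Hz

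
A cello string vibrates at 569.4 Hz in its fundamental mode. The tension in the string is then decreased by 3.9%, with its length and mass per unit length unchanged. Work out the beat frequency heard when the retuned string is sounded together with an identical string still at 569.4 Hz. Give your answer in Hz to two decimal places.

For a string, f ∝ √T, so the new frequency is 569.4·√0.961 = 558.1863 Hz.
f_beat = |558.1863 − 569.4| = 11.21 Hz.

11.21 Hz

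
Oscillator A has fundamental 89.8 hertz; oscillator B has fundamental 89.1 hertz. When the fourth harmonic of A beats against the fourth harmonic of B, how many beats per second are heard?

2.8 Hz

Fourth harmonic of the first: 4·89.8 = 359.2 Hz.
Fourth harmonic of the second: 4·89.1 = 356.4 Hz.
f_beat = |359.2 − 356.4| = 2.8 Hz.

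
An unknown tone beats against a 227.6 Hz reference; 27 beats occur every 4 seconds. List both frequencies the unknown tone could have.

Beat frequency = 27/4 = 6.75 Hz.
|f − 227.6| = 6.75, so f = 227.6 ± 6.75.

220.85 Hz or 234.35 Hz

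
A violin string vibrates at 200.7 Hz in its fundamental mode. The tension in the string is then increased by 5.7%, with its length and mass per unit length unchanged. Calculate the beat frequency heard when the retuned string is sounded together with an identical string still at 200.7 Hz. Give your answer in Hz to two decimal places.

For a string, f ∝ √T, so the new frequency is 200.7·√1.057 = 206.3407 Hz.
f_beat = |206.3407 − 200.7| = 5.64 Hz.

5.64 Hz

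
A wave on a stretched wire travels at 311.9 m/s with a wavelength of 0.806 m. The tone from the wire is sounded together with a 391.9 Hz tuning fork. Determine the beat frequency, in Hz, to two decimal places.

4.93 Hz

Source frequency f = v/λ = 311.9/0.806 = 386.9727 Hz.
f_beat = |386.9727 − 391.9| = 4.93 Hz.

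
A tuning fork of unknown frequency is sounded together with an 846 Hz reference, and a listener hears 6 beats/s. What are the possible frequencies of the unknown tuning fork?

840 Hz or 852 Hz

|f − 846| = 6, so f = 846 ± 6.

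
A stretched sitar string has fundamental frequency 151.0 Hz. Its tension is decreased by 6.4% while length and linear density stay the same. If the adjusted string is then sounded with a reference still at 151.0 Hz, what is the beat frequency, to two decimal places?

4.91 Hz

For a string, f ∝ √T, so the new frequency is 151.0·√0.936 = 146.0881 Hz.
f_beat = |146.0881 − 151.0| = 4.91 Hz.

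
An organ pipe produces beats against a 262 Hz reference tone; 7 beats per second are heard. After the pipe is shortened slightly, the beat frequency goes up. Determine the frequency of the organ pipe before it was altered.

|f − 262| = 7, so the organ pipe was at either 255 Hz or 269 Hz.
A shorter pipe has a higher fundamental; the adjustment raises the organ pipe's frequency.
The beat rate rose, so the adjustment moved the organ pipe further from 262 Hz — it was already above the reference.

269 Hz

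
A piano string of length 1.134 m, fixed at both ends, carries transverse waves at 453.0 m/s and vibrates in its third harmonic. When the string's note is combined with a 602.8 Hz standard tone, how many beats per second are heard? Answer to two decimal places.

3.59 Hz

For a string fixed at both ends, f_n = n·v/(2L) = 3·453.0/(2·1.134) = 599.2063 Hz.
f_beat = |599.2063 − 602.8| = 3.59 Hz.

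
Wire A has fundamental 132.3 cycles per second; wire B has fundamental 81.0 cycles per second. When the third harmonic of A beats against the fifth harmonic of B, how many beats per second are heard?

8.1 Hz

Third harmonic of the first: 3·132.3 = 396.9 Hz.
Fifth harmonic of the second: 5·81.0 = 405.0 Hz.
f_beat = |396.9 − 405.0| = 8.1 Hz.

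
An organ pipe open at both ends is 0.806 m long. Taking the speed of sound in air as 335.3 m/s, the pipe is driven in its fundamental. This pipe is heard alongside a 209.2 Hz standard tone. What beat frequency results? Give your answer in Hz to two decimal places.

1.20 Hz

Open pipe: f_n = n·v/(2L) = 1·335.3/(2·0.806) = 208.0025 Hz.
f_beat = |208.0025 − 209.2| = 1.20 Hz.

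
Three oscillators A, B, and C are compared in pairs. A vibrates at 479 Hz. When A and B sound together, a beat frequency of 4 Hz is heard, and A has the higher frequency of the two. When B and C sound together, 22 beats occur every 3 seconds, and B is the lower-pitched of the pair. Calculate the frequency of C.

482.3333 Hz

B is below A, so f_B = 479 − 4 = 475 Hz.
B–C: Beat frequency = 22/3 = 7.3333 Hz.
C is above B, so f_C = 475 + 7.3333 = 482.3333 Hz.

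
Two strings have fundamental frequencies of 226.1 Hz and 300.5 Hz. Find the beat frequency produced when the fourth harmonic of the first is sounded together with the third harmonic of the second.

Fourth harmonic of the first: 4·226.1 = 904.4 Hz.
Third harmonic of the second: 3·300.5 = 901.5 Hz.
f_beat = |904.4 − 901.5| = 2.9 Hz.

2.9 Hz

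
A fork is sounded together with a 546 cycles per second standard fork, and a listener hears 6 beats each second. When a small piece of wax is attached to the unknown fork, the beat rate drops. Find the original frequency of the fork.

552 Hz

|f − 546| = 6, so the fork was at either 540 Hz or 552 Hz.
Loading a fork with wax lowers its frequency; the adjustment lowers the fork's frequency.
The beat rate fell, so the adjustment moved the fork toward 546 Hz — it must have started above the reference.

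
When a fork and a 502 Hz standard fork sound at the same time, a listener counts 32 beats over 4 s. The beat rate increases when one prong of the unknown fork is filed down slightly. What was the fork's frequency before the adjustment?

Beat frequency = 32/4 = 8 Hz.
|f − 502| = 8, so the fork was at either 494 Hz or 510 Hz.
Filing a prong removes mass and raises the fork's frequency; the adjustment raises the fork's frequency.
The beat rate rose, so the adjustment moved the fork further from 502 Hz — it was already above the reference.

510 Hz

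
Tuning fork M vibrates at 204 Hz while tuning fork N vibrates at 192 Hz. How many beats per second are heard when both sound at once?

Beats arise from superposition of two nearby frequencies; the beat rate is |f₁ − f₂|.
|204 − 192| = 12 Hz.

12 Hz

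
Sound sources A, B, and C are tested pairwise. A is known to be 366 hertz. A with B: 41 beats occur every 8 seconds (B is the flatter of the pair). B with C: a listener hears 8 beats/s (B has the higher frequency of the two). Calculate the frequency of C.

352.875 Hz

A–B: Beat frequency = 41/8 = 5.125 Hz.
B is below A, so f_B = 366 − 5.125 = 360.875 Hz.
C is below B, so f_C = 360.875 − 8 = 352.875 Hz.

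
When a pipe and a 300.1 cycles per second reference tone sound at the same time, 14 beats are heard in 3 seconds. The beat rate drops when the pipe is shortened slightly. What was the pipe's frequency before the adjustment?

Beat frequency = 14/3 = 4.6667 Hz.
|f − 300.1| = 4.6667, so the pipe was at either 295.4333 Hz or 304.7667 Hz.
A shorter pipe has a higher fundamental; the adjustment raises the pipe's frequency.
The beat rate fell, so the adjustment moved the pipe toward 300.1 Hz — it must have started below the reference.

295.4333 Hz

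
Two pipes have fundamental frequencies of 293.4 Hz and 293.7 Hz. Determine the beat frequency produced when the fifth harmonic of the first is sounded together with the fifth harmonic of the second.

1.5 Hz

Fifth harmonic of the first: 5·293.4 = 1467.0 Hz.
Fifth harmonic of the second: 5·293.7 = 1468.5 Hz.
f_beat = |1467.0 − 1468.5| = 1.5 Hz.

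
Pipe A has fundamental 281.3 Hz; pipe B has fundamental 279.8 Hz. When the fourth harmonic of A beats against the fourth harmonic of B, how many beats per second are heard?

Fourth harmonic of the first: 4·281.3 = 1125.2 Hz.
Fourth harmonic of the second: 4·279.8 = 1119.2 Hz.
f_beat = |1125.2 − 1119.2| = 6.0 Hz.

6.0 Hz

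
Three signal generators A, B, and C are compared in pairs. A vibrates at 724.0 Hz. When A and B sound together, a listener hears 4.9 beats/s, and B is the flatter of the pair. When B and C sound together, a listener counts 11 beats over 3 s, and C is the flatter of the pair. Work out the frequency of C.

B is below A, so f_B = 724.0 − 4.9 = 719.1 Hz.
B–C: Beat frequency = 11/3 = 3.6667 Hz.
C is below B, so f_C = 719.1 − 3.6667 = 715.4333 Hz.

715.4333 Hz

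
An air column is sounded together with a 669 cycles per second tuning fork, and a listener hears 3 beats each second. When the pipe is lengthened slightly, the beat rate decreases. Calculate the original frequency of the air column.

672 Hz

|f − 669| = 3, so the air column was at either 666 Hz or 672 Hz.
A longer pipe has a lower fundamental; the adjustment lowers the air column's frequency.
The beat rate fell, so the adjustment moved the air column toward 669 Hz — it must have started above the reference.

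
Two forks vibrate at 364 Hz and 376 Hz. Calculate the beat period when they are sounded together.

0.083 s

f_beat = |364 − 376| = 12 Hz.
Beat period T = 1 / f_beat = 1 / 12 s.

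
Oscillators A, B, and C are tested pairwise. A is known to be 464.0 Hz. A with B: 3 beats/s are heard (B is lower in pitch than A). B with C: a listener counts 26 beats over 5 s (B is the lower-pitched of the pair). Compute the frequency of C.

B is below A, so f_B = 464.0 − 3 = 461 Hz.
B–C: Beat frequency = 26/5 = 5.2 Hz.
C is above B, so f_C = 461 + 5.2 = 466.2 Hz.

466.2 Hz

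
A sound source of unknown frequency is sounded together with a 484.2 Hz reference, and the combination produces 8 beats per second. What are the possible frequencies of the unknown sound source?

476.2 Hz or 492.2 Hz

|f − 484.2| = 8, so f = 484.2 ± 8.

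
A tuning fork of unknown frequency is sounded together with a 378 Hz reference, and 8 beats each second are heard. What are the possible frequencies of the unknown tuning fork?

370 Hz or 386 Hz

|f − 378| = 8, so f = 378 ± 8.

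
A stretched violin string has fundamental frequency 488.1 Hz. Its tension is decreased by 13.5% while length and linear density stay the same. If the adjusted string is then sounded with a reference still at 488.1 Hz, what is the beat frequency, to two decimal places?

For a string, f ∝ √T, so the new frequency is 488.1·√0.865 = 453.9592 Hz.
f_beat = |453.9592 − 488.1| = 34.14 Hz.

34.14 Hz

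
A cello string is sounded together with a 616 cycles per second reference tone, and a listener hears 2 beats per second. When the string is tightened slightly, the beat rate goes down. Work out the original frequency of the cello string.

614 Hz

|f − 616| = 2, so the cello string was at either 614 Hz or 618 Hz.
Increasing tension raises a string's frequency; the adjustment raises the cello string's frequency.
The beat rate fell, so the adjustment moved the cello string toward 616 Hz — it must have started below the reference.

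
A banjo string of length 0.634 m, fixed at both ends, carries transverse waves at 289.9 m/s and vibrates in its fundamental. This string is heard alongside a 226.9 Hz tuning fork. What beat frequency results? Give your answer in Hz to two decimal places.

For a string fixed at both ends, f_n = n·v/(2L) = 1·289.9/(2·0.634) = 228.6278 Hz.
f_beat = |228.6278 − 226.9| = 1.73 Hz.

1.73 Hz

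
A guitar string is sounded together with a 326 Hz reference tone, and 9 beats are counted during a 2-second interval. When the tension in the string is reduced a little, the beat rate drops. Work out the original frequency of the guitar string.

330.5 Hz

Beat frequency = 9/2 = 4.5 Hz.
|f − 326| = 4.5, so the guitar string was at either 321.5 Hz or 330.5 Hz.
Lower tension means lower frequency; the adjustment lowers the guitar string's frequency.
The beat rate fell, so the adjustment moved the guitar string toward 326 Hz — it must have started above the reference.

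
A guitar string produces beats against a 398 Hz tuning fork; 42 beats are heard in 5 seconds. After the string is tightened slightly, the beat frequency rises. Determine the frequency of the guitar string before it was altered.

406.4 Hz

Beat frequency = 42/5 = 8.4 Hz.
|f − 398| = 8.4, so the guitar string was at either 389.6 Hz or 406.4 Hz.
Increasing tension raises a string's frequency; the adjustment raises the guitar string's frequency.
The beat rate rose, so the adjustment moved the guitar string further from 398 Hz — it was already above the reference.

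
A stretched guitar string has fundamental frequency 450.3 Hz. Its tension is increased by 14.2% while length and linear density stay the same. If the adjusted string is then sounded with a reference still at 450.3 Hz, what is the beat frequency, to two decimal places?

For a string, f ∝ √T, so the new frequency is 450.3·√1.142 = 481.2104 Hz.
f_beat = |481.2104 − 450.3| = 30.91 Hz.

30.91 Hz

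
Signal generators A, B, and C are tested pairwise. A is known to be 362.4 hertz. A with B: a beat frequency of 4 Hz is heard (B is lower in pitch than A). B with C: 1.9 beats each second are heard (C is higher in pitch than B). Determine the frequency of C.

B is below A, so f_B = 362.4 − 4 = 358.4 Hz.
C is above B, so f_C = 358.4 + 1.9 = 360.3 Hz.

360.3 Hz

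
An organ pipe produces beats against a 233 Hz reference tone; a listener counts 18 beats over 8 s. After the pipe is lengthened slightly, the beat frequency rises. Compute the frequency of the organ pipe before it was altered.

Beat frequency = 18/8 = 2.25 Hz.
|f − 233| = 2.25, so the organ pipe was at either 230.75 Hz or 235.25 Hz.
A longer pipe has a lower fundamental; the adjustment lowers the organ pipe's frequency.
The beat rate rose, so the adjustment moved the organ pipe further from 233 Hz — it was already below the reference.

230.75 Hz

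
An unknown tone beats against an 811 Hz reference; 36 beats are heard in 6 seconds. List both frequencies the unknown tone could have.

Beat frequency = 36/6 = 6 Hz.
|f − 811| = 6, so f = 811 ± 6.

805 Hz or 817 Hz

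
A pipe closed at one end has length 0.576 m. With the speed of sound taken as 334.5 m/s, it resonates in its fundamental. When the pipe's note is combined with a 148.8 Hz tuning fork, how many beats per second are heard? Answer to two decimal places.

3.62 Hz

Closed pipe (odd harmonics): f_n = n·v/(4L) = 1·334.5/(4·0.576) = 145.1823 Hz.
f_beat = |145.1823 − 148.8| = 3.62 Hz.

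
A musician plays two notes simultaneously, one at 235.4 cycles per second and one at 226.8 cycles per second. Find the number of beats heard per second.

8.6 Hz

f_beat = |f₁ − f₂|.
|235.4 − 226.8| = 8.6 Hz.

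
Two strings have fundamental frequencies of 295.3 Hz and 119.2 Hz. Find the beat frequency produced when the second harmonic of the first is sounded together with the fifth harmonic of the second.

5.4 Hz

Second harmonic of the first: 2·295.3 = 590.6 Hz.
Fifth harmonic of the second: 5·119.2 = 596.0 Hz.
f_beat = |590.6 − 596.0| = 5.4 Hz.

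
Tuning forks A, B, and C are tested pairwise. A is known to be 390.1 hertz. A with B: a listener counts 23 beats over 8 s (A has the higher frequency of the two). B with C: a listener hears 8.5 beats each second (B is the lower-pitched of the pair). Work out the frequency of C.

395.725 Hz

A–B: Beat frequency = 23/8 = 2.875 Hz.
B is below A, so f_B = 390.1 − 2.875 = 387.225 Hz.
C is above B, so f_C = 387.225 + 8.5 = 395.725 Hz.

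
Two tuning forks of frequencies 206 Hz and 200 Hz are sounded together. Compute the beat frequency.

6 Hz

Beats arise from superposition of two nearby frequencies; the beat rate is |f₁ − f₂|.
|206 − 200| = 6 Hz.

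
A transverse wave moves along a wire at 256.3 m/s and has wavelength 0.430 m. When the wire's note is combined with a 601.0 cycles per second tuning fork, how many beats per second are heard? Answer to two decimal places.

Source frequency f = v/λ = 256.3/0.430 = 596.0465 Hz.
f_beat = |596.0465 − 601.0| = 4.95 Hz.

4.95 Hz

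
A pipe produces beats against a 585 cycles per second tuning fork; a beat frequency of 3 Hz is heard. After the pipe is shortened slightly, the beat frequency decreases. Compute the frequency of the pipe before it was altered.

582 Hz

|f − 585| = 3, so the pipe was at either 582 Hz or 588 Hz.
A shorter pipe has a higher fundamental; the adjustment raises the pipe's frequency.
The beat rate fell, so the adjustment moved the pipe toward 585 Hz — it must have started below the reference.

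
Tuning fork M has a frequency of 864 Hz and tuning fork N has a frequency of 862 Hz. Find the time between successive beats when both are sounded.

0.500 s

f_beat = |864 − 862| = 2 Hz.
Beat period T = 1 / f_beat = 1 / 2 s.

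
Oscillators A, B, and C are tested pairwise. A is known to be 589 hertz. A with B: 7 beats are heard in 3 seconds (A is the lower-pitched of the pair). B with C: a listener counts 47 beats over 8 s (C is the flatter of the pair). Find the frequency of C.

585.4583 Hz

A–B: Beat frequency = 7/3 = 2.3333 Hz.
B is above A, so f_B = 589 + 2.3333 = 591.3333 Hz.
B–C: Beat frequency = 47/8 = 5.875 Hz.
C is below B, so f_C = 591.3333 − 5.875 = 585.4583 Hz.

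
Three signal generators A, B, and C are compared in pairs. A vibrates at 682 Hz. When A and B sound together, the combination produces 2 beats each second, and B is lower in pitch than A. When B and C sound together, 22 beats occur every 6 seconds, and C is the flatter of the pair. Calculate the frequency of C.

676.3333 Hz

B is below A, so f_B = 682 − 2 = 680 Hz.
B–C: Beat frequency = 22/6 = 3.6667 Hz.
C is below B, so f_C = 680 − 3.6667 = 676.3333 Hz.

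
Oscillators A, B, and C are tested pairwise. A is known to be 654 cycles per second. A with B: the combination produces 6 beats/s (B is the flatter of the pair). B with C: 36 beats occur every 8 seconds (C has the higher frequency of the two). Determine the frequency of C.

B is below A, so f_B = 654 − 6 = 648 Hz.
B–C: Beat frequency = 36/8 = 4.5 Hz.
C is above B, so f_C = 648 + 4.5 = 652.5 Hz.

652.5 Hz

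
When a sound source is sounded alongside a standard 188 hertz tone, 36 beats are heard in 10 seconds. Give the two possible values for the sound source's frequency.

Beat frequency = 36/10 = 3.6 Hz.
|f − 188| = 3.6, so f = 188 ± 3.6.

184.4 Hz or 191.6 Hz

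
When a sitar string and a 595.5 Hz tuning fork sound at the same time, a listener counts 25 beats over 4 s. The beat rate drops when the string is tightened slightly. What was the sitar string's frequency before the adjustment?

589.25 Hz

Beat frequency = 25/4 = 6.25 Hz.
|f − 595.5| = 6.25, so the sitar string was at either 589.25 Hz or 601.75 Hz.
Increasing tension raises a string's frequency; the adjustment raises the sitar string's frequency.
The beat rate fell, so the adjustment moved the sitar string toward 595.5 Hz — it must have started below the reference.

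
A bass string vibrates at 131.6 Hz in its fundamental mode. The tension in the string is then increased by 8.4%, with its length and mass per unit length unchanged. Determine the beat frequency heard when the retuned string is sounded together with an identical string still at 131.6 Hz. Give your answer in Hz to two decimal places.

5.42 Hz

For a string, f ∝ √T, so the new frequency is 131.6·√1.084 = 137.0158 Hz.
f_beat = |137.0158 − 131.6| = 5.42 Hz.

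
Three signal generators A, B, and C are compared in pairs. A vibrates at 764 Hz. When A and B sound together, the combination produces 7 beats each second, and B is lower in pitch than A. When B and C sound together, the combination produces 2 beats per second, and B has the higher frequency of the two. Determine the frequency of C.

B is below A, so f_B = 764 − 7 = 757 Hz.
C is below B, so f_C = 757 − 2 = 755 Hz.

755 Hz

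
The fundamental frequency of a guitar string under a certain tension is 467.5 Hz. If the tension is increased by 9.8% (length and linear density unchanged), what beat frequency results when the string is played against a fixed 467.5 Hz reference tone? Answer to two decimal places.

22.37 Hz

For a string, f ∝ √T, so the new frequency is 467.5·√1.098 = 489.8722 Hz.
f_beat = |489.8722 − 467.5| = 22.37 Hz.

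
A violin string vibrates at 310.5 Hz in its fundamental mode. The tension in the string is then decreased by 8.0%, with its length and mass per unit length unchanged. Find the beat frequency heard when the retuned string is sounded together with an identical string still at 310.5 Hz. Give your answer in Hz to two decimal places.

For a string, f ∝ √T, so the new frequency is 310.5·√0.920 = 297.8211 Hz.
f_beat = |297.8211 − 310.5| = 12.68 Hz.

12.68 Hz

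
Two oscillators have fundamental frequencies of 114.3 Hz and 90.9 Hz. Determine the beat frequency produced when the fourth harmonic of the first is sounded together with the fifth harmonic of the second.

2.7 Hz

Fourth harmonic of the first: 4·114.3 = 457.2 Hz.
Fifth harmonic of the second: 5·90.9 = 454.5 Hz.
f_beat = |457.2 − 454.5| = 2.7 Hz.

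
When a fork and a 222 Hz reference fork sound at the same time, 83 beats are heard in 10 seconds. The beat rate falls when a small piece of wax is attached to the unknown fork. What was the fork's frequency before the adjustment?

230.3 Hz

Beat frequency = 83/10 = 8.3 Hz.
|f − 222| = 8.3, so the fork was at either 213.7 Hz or 230.3 Hz.
Loading a fork with wax lowers its frequency; the adjustment lowers the fork's frequency.
The beat rate fell, so the adjustment moved the fork toward 222 Hz — it must have started above the reference.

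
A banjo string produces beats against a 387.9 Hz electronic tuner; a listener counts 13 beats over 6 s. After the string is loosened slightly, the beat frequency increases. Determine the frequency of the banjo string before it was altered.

Beat frequency = 13/6 = 2.1667 Hz.
|f − 387.9| = 2.1667, so the banjo string was at either 385.7333 Hz or 390.0667 Hz.
Reducing tension lowers a string's frequency; the adjustment lowers the banjo string's frequency.
The beat rate rose, so the adjustment moved the banjo string further from 387.9 Hz — it was already below the reference.

385.7333 Hz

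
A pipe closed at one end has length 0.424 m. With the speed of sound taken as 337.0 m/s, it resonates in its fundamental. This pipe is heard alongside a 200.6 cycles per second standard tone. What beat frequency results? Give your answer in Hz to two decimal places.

Closed pipe (odd harmonics): f_n = n·v/(4L) = 1·337.0/(4·0.424) = 198.7028 Hz.
f_beat = |198.7028 − 200.6| = 1.90 Hz.

1.90 Hz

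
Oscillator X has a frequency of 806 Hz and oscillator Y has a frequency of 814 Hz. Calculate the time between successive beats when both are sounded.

0.125 s

f_beat = |806 − 814| = 8 Hz.
Beat period T = 1 / f_beat = 1 / 8 s.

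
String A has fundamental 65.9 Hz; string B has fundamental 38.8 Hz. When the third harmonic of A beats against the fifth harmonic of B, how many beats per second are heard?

Third harmonic of the first: 3·65.9 = 197.7 Hz.
Fifth harmonic of the second: 5·38.8 = 194.0 Hz.
f_beat = |197.7 − 194.0| = 3.7 Hz.

3.7 Hz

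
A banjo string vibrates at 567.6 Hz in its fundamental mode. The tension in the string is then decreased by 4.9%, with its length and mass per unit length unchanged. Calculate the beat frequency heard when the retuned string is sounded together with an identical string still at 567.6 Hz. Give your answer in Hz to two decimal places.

14.08 Hz

For a string, f ∝ √T, so the new frequency is 567.6·√0.951 = 553.5191 Hz.
f_beat = |553.5191 − 567.6| = 14.08 Hz.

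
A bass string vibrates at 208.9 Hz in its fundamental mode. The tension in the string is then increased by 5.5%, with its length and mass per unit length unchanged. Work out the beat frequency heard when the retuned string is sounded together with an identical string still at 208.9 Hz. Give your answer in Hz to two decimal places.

For a string, f ∝ √T, so the new frequency is 208.9·√1.055 = 214.5679 Hz.
f_beat = |214.5679 − 208.9| = 5.67 Hz.

5.67 Hz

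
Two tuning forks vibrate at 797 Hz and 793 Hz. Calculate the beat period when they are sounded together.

0.250 s

f_beat = |797 − 793| = 4 Hz.
Beat period T = 1 / f_beat = 1 / 4 s.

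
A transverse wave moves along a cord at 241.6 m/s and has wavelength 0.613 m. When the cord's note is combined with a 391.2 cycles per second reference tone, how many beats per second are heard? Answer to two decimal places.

Source frequency f = v/λ = 241.6/0.613 = 394.1272 Hz.
f_beat = |394.1272 − 391.2| = 2.93 Hz.

2.93 Hz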